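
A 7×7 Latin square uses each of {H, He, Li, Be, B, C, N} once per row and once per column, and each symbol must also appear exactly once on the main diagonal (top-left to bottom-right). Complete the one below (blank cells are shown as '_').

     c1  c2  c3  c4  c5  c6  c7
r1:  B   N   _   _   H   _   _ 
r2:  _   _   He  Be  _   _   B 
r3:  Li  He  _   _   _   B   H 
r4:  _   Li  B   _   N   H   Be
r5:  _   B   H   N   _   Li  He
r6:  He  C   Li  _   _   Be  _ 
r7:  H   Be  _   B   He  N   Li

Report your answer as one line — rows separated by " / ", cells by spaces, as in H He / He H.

Cell (r1,c7): row 1 has {H,B,N}; column 7 has {H,He,Li,Be,B} → C.
Cell (r2,c2): row 2 has {He,Be,B}; column 2 has {He,Li,Be,B,C,N}; the diagonal has {Li,Be,B} → H.
Cell (r2,c6): row 2 has {H,He,Be,B}; column 6 has {H,Li,Be,B,N} → C.
Cell (r3,c4): row 3 has {H,He,Li,B}; column 4 has {Be,B,N} → C.
Cell (r3,c5): row 3 has {H,He,Li,B,C}; column 5 has {H,He,N} → Be.
Cell (r4,c1): row 4 has {H,Li,Be,B,N}; column 1 has {H,He,Li,B} → C.
Cell (r4,c4): row 4 has {H,Li,Be,B,C,N}; column 4 has {Be,B,C,N}; the diagonal has {H,Li,Be,B} → He.
Cell (r5,c1): row 5 has {H,He,Li,B,N}; column 1 has {H,He,Li,B,C} → Be.
Cell (r5,c5): row 5 has {H,He,Li,Be,B,N}; column 5 has {H,He,Be,N}; the diagonal has {H,He,Li,Be,B} → C.
Cell (r6,c4): row 6 has {He,Li,Be,C}; column 4 has {He,Be,B,C,N} → H.
Cell (r6,c5): row 6 has {H,He,Li,Be,C}; column 5 has {H,He,Be,C,N} → B.
Cell (r6,c7): row 6 has {H,He,Li,Be,B,C}; column 7 has {H,He,Li,Be,B,C} → N.
Cell (r7,c3): row 7 has {H,He,Li,Be,B,N}; column 3 has {H,He,Li,B} → C.
Cell (r1,c3): row 1 has {H,B,C,N}; column 3 has {H,He,Li,B,C} → Be.
Cell (r1,c4): row 1 has {H,Be,B,C,N}; column 4 has {H,He,Be,B,C,N} → Li.
Cell (r1,c6): row 1 has {H,Li,Be,B,C,N}; column 6 has {H,Li,Be,B,C,N} → He.
Cell (r2,c1): row 2 has {H,He,Be,B,C}; column 1 has {H,He,Li,Be,B,C} → N.
Cell (r2,c5): row 2 has {H,He,Be,B,C,N}; column 5 has {H,He,Be,B,C,N} → Li.
Cell (r3,c3): row 3 has {H,He,Li,Be,B,C}; column 3 has {H,He,Li,Be,B,C}; the diagonal has {H,He,Li,Be,B,C} → N.

B N Be Li H He C / N H He Be Li C B / Li He N C Be B H / C Li B He N H Be / Be B H N C Li He / He C Li H B Be N / H Be C B He N Li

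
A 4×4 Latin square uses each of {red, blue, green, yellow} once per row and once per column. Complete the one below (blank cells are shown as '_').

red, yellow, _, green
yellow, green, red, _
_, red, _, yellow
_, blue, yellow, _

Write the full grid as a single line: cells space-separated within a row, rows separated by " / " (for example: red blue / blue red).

red yellow blue green / yellow green red blue / blue red green yellow / green blue yellow red

(r1,c3) = blue
(r2,c4) = blue
(r3,c3) = green
(r4,c1) = green
(r4,c4) = red
(r3,c1) = blue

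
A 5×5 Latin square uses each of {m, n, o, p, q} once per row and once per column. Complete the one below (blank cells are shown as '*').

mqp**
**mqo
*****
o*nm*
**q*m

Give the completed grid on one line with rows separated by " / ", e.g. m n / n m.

At row 1, column 5: row 1 has {m,p,q}; column 5 has {m,o}; that leaves n.
At row 3, column 3: row 3 is empty so far; column 3 has {m,n,p,q}; that leaves o.
At row 4, column 2: row 4 has {m,n,o}; column 2 has {q}; that leaves p.
At row 4, column 5: row 4 has {m,n,o,p}; column 5 has {m,n,o}; that leaves q.
At row 1, column 4: row 1 has {m,n,p,q}; column 4 has {m,q}; that leaves o.
At row 2, column 2: row 2 has {m,o,q}; column 2 has {p,q}; that leaves n.
At row 3, column 2: row 3 has {o}; column 2 has {n,p,q}; that leaves m.
At row 3, column 5: row 3 has {m,o}; column 5 has {m,n,o,q}; that leaves p.
At row 5, column 2: row 5 has {m,q}; column 2 has {m,n,p,q}; that leaves o.
At row 2, column 1: row 2 has {m,n,o,q}; column 1 has {m,o}; that leaves p.
At row 3, column 4: row 3 has {m,o,p}; column 4 has {m,o,q}; that leaves n.
At row 5, column 1: row 5 has {m,o,q}; column 1 has {m,o,p}; that leaves n.
At row 5, column 4: row 5 has {m,n,o,q}; column 4 has {m,n,o,q}; that leaves p.
At row 3, column 1: row 3 has {m,n,o,p}; column 1 has {m,n,o,p}; that leaves q.

m q p o n / p n m q o / q m o n p / o p n m q / n o q p m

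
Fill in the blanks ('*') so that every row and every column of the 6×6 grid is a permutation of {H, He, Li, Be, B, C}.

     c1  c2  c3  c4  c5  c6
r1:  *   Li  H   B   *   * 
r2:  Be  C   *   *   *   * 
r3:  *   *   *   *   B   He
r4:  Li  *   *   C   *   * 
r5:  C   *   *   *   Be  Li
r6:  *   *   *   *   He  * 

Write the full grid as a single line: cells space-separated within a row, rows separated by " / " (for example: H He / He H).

At row 1, column 1: row 1 has {H,Li,B}; column 1 has {Li,Be,C}; that leaves He.
At row 1, column 5: row 1 has {H,He,Li,B}; column 5 has {He,Be,B}; that leaves C.
At row 1, column 6: row 1 has {H,He,Li,B,C}; column 6 has {He,Li}; that leaves Be.
At row 3, column 1: row 3 has {He,B}; column 1 has {He,Li,Be,C}; that leaves H.
At row 3, column 2: row 3 has {H,He,B}; column 2 has {Li,C}; that leaves Be.
At row 3, column 4: row 3 has {H,He,Be,B}; column 4 has {B,C}; that leaves Li.
At row 4, column 5: row 4 has {Li,C}; column 5 has {He,Be,B,C}; that leaves H.
At row 4, column 6: row 4 has {H,Li,C}; column 6 has {He,Li,Be}; that leaves B.
At row 6, column 1: row 6 has {He}; column 1 has {H,He,Li,Be,C}; that leaves B.
At row 6, column 2: row 6 has {He,B}; column 2 has {Li,Be,C}; that leaves H.
At row 6, column 4: row 6 has {H,He,B}; column 4 has {Li,B,C}; that leaves Be.
At row 6, column 6: row 6 has {H,He,Be,B}; column 6 has {He,Li,Be,B}; that leaves C.
At row 2, column 5: row 2 has {Be,C}; column 5 has {H,He,Be,B,C}; that leaves Li.
At row 2, column 6: row 2 has {Li,Be,C}; column 6 has {He,Li,Be,B,C}; that leaves H.
At row 3, column 3: row 3 has {H,He,Li,Be,B}; column 3 has {H}; that leaves C.
At row 4, column 2: row 4 has {H,Li,B,C}; column 2 has {H,Li,Be,C}; that leaves He.
At row 4, column 3: row 4 has {H,He,Li,B,C}; column 3 has {H,C}; that leaves Be.
At row 5, column 2: row 5 has {Li,Be,C}; column 2 has {H,He,Li,Be,C}; that leaves B.
At row 5, column 3: row 5 has {Li,Be,B,C}; column 3 has {H,Be,C}; that leaves He.
At row 5, column 4: row 5 has {He,Li,Be,B,C}; column 4 has {Li,Be,B,C}; that leaves H.
At row 6, column 3: row 6 has {H,He,Be,B,C}; column 3 has {H,He,Be,C}; that leaves Li.
At row 2, column 3: row 2 has {H,Li,Be,C}; column 3 has {H,He,Li,Be,C}; that leaves B.
At row 2, column 4: row 2 has {H,Li,Be,B,C}; column 4 has {H,Li,Be,B,C}; that leaves He.

He Li H B C Be / Be C B He Li H / H Be C Li B He / Li He Be C H B / C B He H Be Li / B H Li Be He C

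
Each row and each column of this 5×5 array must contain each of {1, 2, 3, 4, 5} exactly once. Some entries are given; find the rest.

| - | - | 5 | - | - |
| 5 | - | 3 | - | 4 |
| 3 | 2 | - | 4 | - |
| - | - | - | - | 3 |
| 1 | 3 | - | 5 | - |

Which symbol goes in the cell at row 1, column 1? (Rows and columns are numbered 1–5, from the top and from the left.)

At row 2, column 2: row 2 has {3,4,5}; column 2 has {2,3}; that leaves 1.
At row 2, column 4: row 2 has {1,3,4,5}; column 4 has {4,5}; that leaves 2.
At row 3, column 3: row 3 has {2,3,4}; column 3 has {3,5}; that leaves 1.
At row 3, column 5: row 3 has {1,2,3,4}; column 5 has {3,4}; that leaves 5.
At row 4, column 4: row 4 has {3}; column 4 has {2,4,5}; that leaves 1.
At row 5, column 5: row 5 has {1,3,5}; column 5 has {3,4,5}; that leaves 2.
At row 1, column 2: row 1 has {5}; column 2 has {1,2,3}; that leaves 4.
At row 1, column 4: row 1 has {4,5}; column 4 has {1,2,4,5}; that leaves 3.
At row 1, column 5: row 1 has {3,4,5}; column 5 has {2,3,4,5}; that leaves 1.
At row 4, column 2: row 4 has {1,3}; column 2 has {1,2,3,4}; that leaves 5.
At row 5, column 3: row 5 has {1,2,3,5}; column 3 has {1,3,5}; that leaves 4.
At row 1, column 1: row 1 has {1,3,4,5}; column 1 has {1,3,5}; that leaves 2.

2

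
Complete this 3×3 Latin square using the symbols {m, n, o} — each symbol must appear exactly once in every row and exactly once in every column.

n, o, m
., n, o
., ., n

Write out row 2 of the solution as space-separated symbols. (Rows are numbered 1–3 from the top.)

m n o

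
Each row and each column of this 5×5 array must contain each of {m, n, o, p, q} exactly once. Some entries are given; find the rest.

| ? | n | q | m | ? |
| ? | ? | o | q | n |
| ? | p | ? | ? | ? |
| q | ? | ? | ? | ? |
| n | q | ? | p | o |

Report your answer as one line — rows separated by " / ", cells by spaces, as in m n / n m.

o n q m p / p m o q n / m p n o q / q o p n m / n q m p o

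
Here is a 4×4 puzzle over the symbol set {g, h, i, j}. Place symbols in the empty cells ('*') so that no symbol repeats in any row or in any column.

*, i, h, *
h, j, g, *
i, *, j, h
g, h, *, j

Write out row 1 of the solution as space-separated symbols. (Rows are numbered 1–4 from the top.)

j i h g

(r1,c1) = j
(r1,c4) = g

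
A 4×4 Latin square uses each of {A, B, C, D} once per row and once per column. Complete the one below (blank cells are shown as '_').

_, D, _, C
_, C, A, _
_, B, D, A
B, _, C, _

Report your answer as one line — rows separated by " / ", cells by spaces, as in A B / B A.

A D B C / D C A B / C B D A / B A C D

(r1,c1): row 1 has {C,D}; column 1 has {B}, so it must be A.
(r1,c3): row 1 has {A,C,D}; column 3 has {A,C,D}, so it must be B.
(r2,c1): row 2 has {A,C}; column 1 has {A,B}, so it must be D.
(r2,c4): row 2 has {A,C,D}; column 4 has {A,C}, so it must be B.
(r3,c1): row 3 has {A,B,D}; column 1 has {A,B,D}, so it must be C.
(r4,c2): row 4 has {B,C}; column 2 has {B,C,D}, so it must be A.
(r4,c4): row 4 has {A,B,C}; column 4 has {A,B,C}, so it must be D.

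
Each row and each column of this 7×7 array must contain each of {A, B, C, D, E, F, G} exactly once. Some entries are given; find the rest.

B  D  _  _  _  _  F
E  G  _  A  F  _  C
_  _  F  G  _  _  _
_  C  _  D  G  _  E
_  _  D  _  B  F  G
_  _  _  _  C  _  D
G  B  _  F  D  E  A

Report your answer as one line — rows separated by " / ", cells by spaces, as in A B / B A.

B D G C E A F / E G B A F D C / D E F G A C B / F C A D G B E / C A D E B F G / A F E B C G D / G B C F D E A

At row 2, column 3: row 2 has {A,C,E,F,G}; column 3 has {D,F}; that leaves B.
At row 2, column 6: row 2 has {A,B,C,E,F,G}; column 6 has {E,F}; that leaves D.
At row 3, column 7: row 3 has {F,G}; column 7 has {A,C,D,E,F,G}; that leaves B.
At row 4, column 3: row 4 has {C,D,E,G}; column 3 has {B,D,F}; that leaves A.
At row 4, column 6: row 4 has {A,C,D,E,G}; column 6 has {D,E,F}; that leaves B.
At row 7, column 3: row 7 has {A,B,D,E,F,G}; column 3 has {A,B,D,F}; that leaves C.
At row 4, column 1: row 4 has {A,B,C,D,E,G}; column 1 has {B,E,G}; that leaves F.
At row 6, column 1: row 6 has {C,D}; column 1 has {B,E,F,G}; that leaves A.
At row 6, column 6: row 6 has {A,C,D}; column 6 has {B,D,E,F}; that leaves G.
At row 5, column 1: row 5 has {B,D,F,G}; column 1 has {A,B,E,F,G}; that leaves C.
At row 5, column 4: row 5 has {B,C,D,F,G}; column 4 has {A,D,F,G}; that leaves E.
At row 6, column 3: row 6 has {A,C,D,G}; column 3 has {A,B,C,D,F}; that leaves E.
At row 6, column 4: row 6 has {A,C,D,E,G}; column 4 has {A,D,E,F,G}; that leaves B.
At row 1, column 3: row 1 has {B,D,F}; column 3 has {A,B,C,D,E,F}; that leaves G.
At row 1, column 4: row 1 has {B,D,F,G}; column 4 has {A,B,D,E,F,G}; that leaves C.
At row 1, column 6: row 1 has {B,C,D,F,G}; column 6 has {B,D,E,F,G}; that leaves A.
At row 3, column 1: row 3 has {B,F,G}; column 1 has {A,B,C,E,F,G}; that leaves D.
At row 3, column 6: row 3 has {B,D,F,G}; column 6 has {A,B,D,E,F,G}; that leaves C.
At row 5, column 2: row 5 has {B,C,D,E,F,G}; column 2 has {B,C,D,G}; that leaves A.
At row 6, column 2: row 6 has {A,B,C,D,E,G}; column 2 has {A,B,C,D,G}; that leaves F.
At row 1, column 5: row 1 has {A,B,C,D,F,G}; column 5 has {B,C,D,F,G}; that leaves E.
At row 3, column 2: row 3 has {B,C,D,F,G}; column 2 has {A,B,C,D,F,G}; that leaves E.
At row 3, column 5: row 3 has {B,C,D,E,F,G}; column 5 has {B,C,D,E,F,G}; that leaves A.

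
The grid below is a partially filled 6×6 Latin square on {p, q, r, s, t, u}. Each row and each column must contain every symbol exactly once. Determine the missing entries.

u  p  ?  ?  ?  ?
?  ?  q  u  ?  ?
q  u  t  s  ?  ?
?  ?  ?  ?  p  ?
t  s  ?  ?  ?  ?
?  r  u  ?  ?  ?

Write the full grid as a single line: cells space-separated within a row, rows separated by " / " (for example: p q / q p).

u p r q t s / p t q u s r / q u t s r p / r q s t p u / t s p r u q / s r u p q t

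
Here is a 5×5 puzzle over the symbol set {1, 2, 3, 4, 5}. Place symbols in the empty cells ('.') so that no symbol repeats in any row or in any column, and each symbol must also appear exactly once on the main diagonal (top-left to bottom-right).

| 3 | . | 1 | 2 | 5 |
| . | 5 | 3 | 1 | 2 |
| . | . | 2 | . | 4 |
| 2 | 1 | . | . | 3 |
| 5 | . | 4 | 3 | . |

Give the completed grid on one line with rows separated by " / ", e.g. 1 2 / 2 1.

3 4 1 2 5 / 4 5 3 1 2 / 1 3 2 5 4 / 2 1 5 4 3 / 5 2 4 3 1

row 1 has {1,2,3,5}; column 2 has {1,5} — only 4 is left for (r1,c2).
row 2 has {1,2,3,5}; column 1 has {2,3,5} — only 4 is left for (r2,c1).
row 3 has {2,4}; column 1 has {2,3,4,5} — only 1 is left for (r3,c1).
row 3 has {1,2,4}; column 2 has {1,4,5} — only 3 is left for (r3,c2).
row 3 has {1,2,3,4}; column 4 has {1,2,3} — only 5 is left for (r3,c4).
row 4 has {1,2,3}; column 3 has {1,2,3,4} — only 5 is left for (r4,c3).
row 4 has {1,2,3,5}; column 4 has {1,2,3,5}; the diagonal has {2,3,5} — only 4 is left for (r4,c4).
row 5 has {3,4,5}; column 2 has {1,3,4,5} — only 2 is left for (r5,c2).
row 5 has {2,3,4,5}; column 5 has {2,3,4,5}; the diagonal has {2,3,4,5} — only 1 is left for (r5,c5).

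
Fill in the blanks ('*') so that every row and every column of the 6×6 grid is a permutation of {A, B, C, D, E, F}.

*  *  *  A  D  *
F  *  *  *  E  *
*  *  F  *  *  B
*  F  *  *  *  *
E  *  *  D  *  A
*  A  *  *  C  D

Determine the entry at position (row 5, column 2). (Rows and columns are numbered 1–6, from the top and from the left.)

At row 2, column 6: row 2 has {E,F}; column 6 has {A,B,D}; that leaves C.
At row 3, column 5: row 3 has {B,F}; column 5 has {C,D,E}; that leaves A.
At row 4, column 5: row 4 has {F}; column 5 has {A,C,D,E}; that leaves B.
At row 4, column 6: row 4 has {B,F}; column 6 has {A,B,C,D}; that leaves E.
At row 5, column 5: row 5 has {A,D,E}; column 5 has {A,B,C,D,E}; that leaves F.
At row 6, column 1: row 6 has {A,C,D}; column 1 has {E,F}; that leaves B.
At row 6, column 3: row 6 has {A,B,C,D}; column 3 has {F}; that leaves E.
At row 6, column 4: row 6 has {A,B,C,D,E}; column 4 has {A,D}; that leaves F.
At row 1, column 1: row 1 has {A,D}; column 1 has {B,E,F}; that leaves C.
At row 1, column 3: row 1 has {A,C,D}; column 3 has {E,F}; that leaves B.
At row 1, column 6: row 1 has {A,B,C,D}; column 6 has {A,B,C,D,E}; that leaves F.
At row 2, column 4: row 2 has {C,E,F}; column 4 has {A,D,F}; that leaves B.
At row 3, column 1: row 3 has {A,B,F}; column 1 has {B,C,E,F}; that leaves D.
At row 4, column 1: row 4 has {B,E,F}; column 1 has {B,C,D,E,F}; that leaves A.
At row 4, column 4: row 4 has {A,B,E,F}; column 4 has {A,B,D,F}; that leaves C.
At row 5, column 3: row 5 has {A,D,E,F}; column 3 has {B,E,F}; that leaves C.
At row 1, column 2: row 1 has {A,B,C,D,F}; column 2 has {A,F}; that leaves E.
At row 2, column 2: row 2 has {B,C,E,F}; column 2 has {A,E,F}; that leaves D.
At row 2, column 3: row 2 has {B,C,D,E,F}; column 3 has {B,C,E,F}; that leaves A.
At row 3, column 2: row 3 has {A,B,D,F}; column 2 has {A,D,E,F}; that leaves C.
At row 3, column 4: row 3 has {A,B,C,D,F}; column 4 has {A,B,C,D,F}; that leaves E.
At row 4, column 3: row 4 has {A,B,C,E,F}; column 3 has {A,B,C,E,F}; that leaves D.
At row 5, column 2: row 5 has {A,C,D,E,F}; column 2 has {A,C,D,E,F}; that leaves B.

B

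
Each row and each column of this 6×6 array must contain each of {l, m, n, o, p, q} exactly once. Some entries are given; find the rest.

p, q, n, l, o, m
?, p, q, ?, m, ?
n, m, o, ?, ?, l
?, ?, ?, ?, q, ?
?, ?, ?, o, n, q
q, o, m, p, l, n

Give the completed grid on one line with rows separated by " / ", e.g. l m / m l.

p q n l o m / l p q n m o / n m o q p l / o n l m q p / m l p o n q / q o m p l n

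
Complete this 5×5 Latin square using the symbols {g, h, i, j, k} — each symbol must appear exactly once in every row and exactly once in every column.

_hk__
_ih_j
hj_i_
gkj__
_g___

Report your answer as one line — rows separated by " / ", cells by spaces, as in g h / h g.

row 2 has {h,i,j}; column 1 has {g,h} — only k is left for (r2,c1).
row 2 has {h,i,j,k}; column 4 has {i} — only g is left for (r2,c4).
row 3 has {h,i,j}; column 3 has {h,j,k} — only g is left for (r3,c3).
row 3 has {g,h,i,j}; column 5 has {j} — only k is left for (r3,c5).
row 4 has {g,j,k}; column 4 has {g,i} — only h is left for (r4,c4).
row 4 has {g,h,j,k}; column 5 has {j,k} — only i is left for (r4,c5).
row 5 has {g}; column 3 has {g,h,j,k} — only i is left for (r5,c3).
row 5 has {g,i}; column 5 has {i,j,k} — only h is left for (r5,c5).
row 1 has {h,k}; column 4 has {g,h,i} — only j is left for (r1,c4).
row 1 has {h,j,k}; column 5 has {h,i,j,k} — only g is left for (r1,c5).
row 5 has {g,h,i}; column 1 has {g,h,k} — only j is left for (r5,c1).
row 5 has {g,h,i,j}; column 4 has {g,h,i,j} — only k is left for (r5,c4).
row 1 has {g,h,j,k}; column 1 has {g,h,j,k} — only i is left for (r1,c1).

i h k j g / k i h g j / h j g i k / g k j h i / j g i k h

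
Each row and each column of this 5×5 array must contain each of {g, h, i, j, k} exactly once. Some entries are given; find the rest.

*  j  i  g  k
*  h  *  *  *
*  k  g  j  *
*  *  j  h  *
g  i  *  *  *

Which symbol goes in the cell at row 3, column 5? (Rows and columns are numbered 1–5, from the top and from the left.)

h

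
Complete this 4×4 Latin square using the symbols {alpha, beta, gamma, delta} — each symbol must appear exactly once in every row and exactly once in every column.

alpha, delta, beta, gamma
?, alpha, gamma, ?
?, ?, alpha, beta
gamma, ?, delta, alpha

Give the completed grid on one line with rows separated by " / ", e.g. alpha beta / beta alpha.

alpha delta beta gamma / beta alpha gamma delta / delta gamma alpha beta / gamma beta delta alpha

(r2,c4): row 2 has {alpha,gamma}; column 4 has {alpha,beta,gamma}, so it must be delta.
(r3,c1): row 3 has {alpha,beta}; column 1 has {alpha,gamma}, so it must be delta.
(r3,c2): row 3 has {alpha,beta,delta}; column 2 has {alpha,delta}, so it must be gamma.
(r4,c2): row 4 has {alpha,gamma,delta}; column 2 has {alpha,gamma,delta}, so it must be beta.
(r2,c1): row 2 has {alpha,gamma,delta}; column 1 has {alpha,gamma,delta}, so it must be beta.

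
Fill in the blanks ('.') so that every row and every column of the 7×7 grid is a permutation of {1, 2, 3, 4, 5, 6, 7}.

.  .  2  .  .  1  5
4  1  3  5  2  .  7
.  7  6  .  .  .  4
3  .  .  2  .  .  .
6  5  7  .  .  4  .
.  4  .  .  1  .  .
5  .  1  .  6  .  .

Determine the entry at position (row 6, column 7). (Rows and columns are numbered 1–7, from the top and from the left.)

6

At row 1, column 1: row 1 has {1,2,5}; column 1 has {3,4,5,6}; that leaves 7.
At row 2, column 6: row 2 has {1,2,3,4,5,7}; column 6 has {1,4}; that leaves 6.
At row 4, column 2: row 4 has {2,3}; column 2 has {1,4,5,7}; that leaves 6.
At row 4, column 7: row 4 has {2,3,6}; column 7 has {4,5,7}; that leaves 1.
At row 5, column 5: row 5 has {4,5,6,7}; column 5 has {1,2,6}; that leaves 3.
At row 5, column 7: row 5 has {3,4,5,6,7}; column 7 has {1,4,5,7}; that leaves 2.
At row 6, column 1: row 6 has {1,4}; column 1 has {3,4,5,6,7}; that leaves 2.
At row 6, column 3: row 6 has {1,2,4}; column 3 has {1,2,3,6,7}; that leaves 5.
At row 7, column 7: row 7 has {1,5,6}; column 7 has {1,2,4,5,7}; that leaves 3.
At row 1, column 2: row 1 has {1,2,5,7}; column 2 has {1,4,5,6,7}; that leaves 3.
At row 1, column 5: row 1 has {1,2,3,5,7}; column 5 has {1,2,3,6}; that leaves 4.
At row 3, column 1: row 3 has {4,6,7}; column 1 has {2,3,4,5,6,7}; that leaves 1.
At row 3, column 4: row 3 has {1,4,6,7}; column 4 has {2,5}; that leaves 3.
At row 3, column 5: row 3 has {1,3,4,6,7}; column 5 has {1,2,3,4,6}; that leaves 5.
At row 3, column 6: row 3 has {1,3,4,5,6,7}; column 6 has {1,4,6}; that leaves 2.
At row 4, column 3: row 4 has {1,2,3,6}; column 3 has {1,2,3,5,6,7}; that leaves 4.
At row 4, column 5: row 4 has {1,2,3,4,6}; column 5 has {1,2,3,4,5,6}; that leaves 7.
At row 4, column 6: row 4 has {1,2,3,4,6,7}; column 6 has {1,2,4,6}; that leaves 5.
At row 5, column 4: row 5 has {2,3,4,5,6,7}; column 4 has {2,3,5}; that leaves 1.
At row 6, column 7: row 6 has {1,2,4,5}; column 7 has {1,2,3,4,5,7}; that leaves 6.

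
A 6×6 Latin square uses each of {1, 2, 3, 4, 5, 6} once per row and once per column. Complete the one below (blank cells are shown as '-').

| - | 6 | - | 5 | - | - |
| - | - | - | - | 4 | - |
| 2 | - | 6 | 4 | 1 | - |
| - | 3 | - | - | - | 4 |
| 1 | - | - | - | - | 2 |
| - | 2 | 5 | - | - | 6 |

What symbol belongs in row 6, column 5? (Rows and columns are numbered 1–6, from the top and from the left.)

3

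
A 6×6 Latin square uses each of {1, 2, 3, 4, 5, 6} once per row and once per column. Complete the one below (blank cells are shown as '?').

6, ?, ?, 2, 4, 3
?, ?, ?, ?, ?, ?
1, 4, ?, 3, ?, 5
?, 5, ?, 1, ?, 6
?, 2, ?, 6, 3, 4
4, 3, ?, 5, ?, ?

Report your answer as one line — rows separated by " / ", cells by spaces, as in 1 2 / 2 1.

6 1 5 2 4 3 / 2 6 3 4 5 1 / 1 4 2 3 6 5 / 3 5 4 1 2 6 / 5 2 1 6 3 4 / 4 3 6 5 1 2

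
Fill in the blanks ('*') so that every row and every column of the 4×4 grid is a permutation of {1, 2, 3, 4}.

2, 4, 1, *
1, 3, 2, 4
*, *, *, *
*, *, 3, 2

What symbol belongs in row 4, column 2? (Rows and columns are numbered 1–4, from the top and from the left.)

1

(r1,c4) = 3
(r3,c3) = 4
(r3,c4) = 1
(r4,c1) = 4
(r4,c2) = 1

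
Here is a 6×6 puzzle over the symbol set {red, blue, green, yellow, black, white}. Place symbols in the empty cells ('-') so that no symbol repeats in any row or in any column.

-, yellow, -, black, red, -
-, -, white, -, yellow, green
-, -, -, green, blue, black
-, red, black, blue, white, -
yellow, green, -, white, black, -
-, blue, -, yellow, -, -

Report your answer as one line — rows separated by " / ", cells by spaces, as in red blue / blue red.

white yellow green black red blue / blue black white red yellow green / red white yellow green blue black / green red black blue white yellow / yellow green blue white black red / black blue red yellow green white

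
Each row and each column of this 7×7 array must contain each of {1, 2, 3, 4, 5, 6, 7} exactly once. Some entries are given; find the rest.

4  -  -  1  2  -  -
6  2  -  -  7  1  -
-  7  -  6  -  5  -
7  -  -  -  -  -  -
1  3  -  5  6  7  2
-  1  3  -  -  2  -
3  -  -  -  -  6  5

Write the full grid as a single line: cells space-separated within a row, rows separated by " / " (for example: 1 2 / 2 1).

4 5 6 1 2 3 7 / 6 2 5 4 7 1 3 / 2 7 1 6 3 5 4 / 7 6 2 3 5 4 1 / 1 3 4 5 6 7 2 / 5 1 3 7 4 2 6 / 3 4 7 2 1 6 5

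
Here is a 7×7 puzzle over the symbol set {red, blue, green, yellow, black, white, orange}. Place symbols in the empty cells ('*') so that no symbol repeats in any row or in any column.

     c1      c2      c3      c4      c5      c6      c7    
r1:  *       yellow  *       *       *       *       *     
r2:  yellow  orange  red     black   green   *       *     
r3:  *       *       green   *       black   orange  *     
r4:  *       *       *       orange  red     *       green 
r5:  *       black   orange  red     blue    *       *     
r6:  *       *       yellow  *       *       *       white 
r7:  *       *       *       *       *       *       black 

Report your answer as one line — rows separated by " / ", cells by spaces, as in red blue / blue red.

(r2,c7) = blue
(r5,c7) = yellow
(r6,c5) = orange
(r1,c5) = white
(r2,c6) = white
(r3,c7) = red
(r5,c6) = green
(r7,c5) = yellow
(r1,c7) = orange
(r5,c1) = white
(r3,c1) = blue
(r3,c2) = white
(r3,c4) = yellow
(r4,c1) = black
(r4,c2) = blue
(r4,c3) = white
(r4,c6) = yellow
(r7,c3) = blue
(r7,c6) = red
(r1,c3) = black
(r1,c6) = blue
(r6,c6) = black
(r7,c2) = green
(r7,c4) = white
(r1,c4) = green
(r6,c2) = red
(r6,c4) = blue
(r7,c1) = orange
(r1,c1) = red
(r6,c1) = green

red yellow black green white blue orange / yellow orange red black green white blue / blue white green yellow black orange red / black blue white orange red yellow green / white black orange red blue green yellow / green red yellow blue orange black white / orange green blue white yellow red black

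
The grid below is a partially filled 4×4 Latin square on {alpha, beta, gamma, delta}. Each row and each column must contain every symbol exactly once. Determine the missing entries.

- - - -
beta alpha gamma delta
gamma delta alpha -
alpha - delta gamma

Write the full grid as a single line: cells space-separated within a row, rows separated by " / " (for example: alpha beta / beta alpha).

delta gamma beta alpha / beta alpha gamma delta / gamma delta alpha beta / alpha beta delta gamma

row 1 is empty so far; column 1 has {alpha,beta,gamma} — only delta is left for (r1,c1).
row 1 has {delta}; column 3 has {alpha,gamma,delta} — only beta is left for (r1,c3).
row 1 has {beta,delta}; column 4 has {gamma,delta} — only alpha is left for (r1,c4).
row 3 has {alpha,gamma,delta}; column 4 has {alpha,gamma,delta} — only beta is left for (r3,c4).
row 4 has {alpha,gamma,delta}; column 2 has {alpha,delta} — only beta is left for (r4,c2).
row 1 has {alpha,beta,delta}; column 2 has {alpha,beta,delta} — only gamma is left for (r1,c2).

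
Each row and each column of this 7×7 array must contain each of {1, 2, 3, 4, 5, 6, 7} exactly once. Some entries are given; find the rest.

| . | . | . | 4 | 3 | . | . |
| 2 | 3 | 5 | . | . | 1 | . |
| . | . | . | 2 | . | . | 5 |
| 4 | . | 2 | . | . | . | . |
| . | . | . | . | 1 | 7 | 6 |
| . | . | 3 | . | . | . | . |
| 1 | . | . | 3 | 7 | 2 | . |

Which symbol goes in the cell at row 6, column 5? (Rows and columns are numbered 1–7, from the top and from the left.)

(r5,c3) = 4
(r5,c4) = 5
(r7,c3) = 6
(r7,c7) = 4
(r2,c7) = 7
(r5,c1) = 3
(r5,c2) = 2
(r7,c2) = 5
(r2,c4) = 6
(r2,c5) = 4
(r3,c5) = 6
(r4,c5) = 5
(r6,c5) = 2

2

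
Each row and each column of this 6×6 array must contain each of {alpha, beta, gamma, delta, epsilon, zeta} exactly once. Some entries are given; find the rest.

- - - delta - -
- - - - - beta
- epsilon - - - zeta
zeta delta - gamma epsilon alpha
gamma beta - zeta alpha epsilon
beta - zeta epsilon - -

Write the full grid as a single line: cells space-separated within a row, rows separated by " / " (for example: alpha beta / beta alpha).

(r1,c6): row 1 has {delta}; column 6 has {alpha,beta,epsilon,zeta}, so it must be gamma.
(r2,c4): row 2 has {beta}; column 4 has {gamma,delta,epsilon,zeta}, so it must be alpha.
(r3,c4): row 3 has {epsilon,zeta}; column 4 has {alpha,gamma,delta,epsilon,zeta}, so it must be beta.
(r4,c3): row 4 has {alpha,gamma,delta,epsilon,zeta}; column 3 has {zeta}, so it must be beta.
(r5,c3): row 5 has {alpha,beta,gamma,epsilon,zeta}; column 3 has {beta,zeta}, so it must be delta.
(r6,c6): row 6 has {beta,epsilon,zeta}; column 6 has {alpha,beta,gamma,epsilon,zeta}, so it must be delta.
(r6,c5): row 6 has {beta,delta,epsilon,zeta}; column 5 has {alpha,epsilon}, so it must be gamma.
(r3,c5): row 3 has {beta,epsilon,zeta}; column 5 has {alpha,gamma,epsilon}, so it must be delta.
(r6,c2): row 6 has {beta,gamma,delta,epsilon,zeta}; column 2 has {beta,delta,epsilon}, so it must be alpha.
(r1,c2): row 1 has {gamma,delta}; column 2 has {alpha,beta,delta,epsilon}, so it must be zeta.
(r1,c5): row 1 has {gamma,delta,zeta}; column 5 has {alpha,gamma,delta,epsilon}, so it must be beta.
(r2,c2): row 2 has {alpha,beta}; column 2 has {alpha,beta,delta,epsilon,zeta}, so it must be gamma.
(r2,c3): row 2 has {alpha,beta,gamma}; column 3 has {beta,delta,zeta}, so it must be epsilon.
(r2,c5): row 2 has {alpha,beta,gamma,epsilon}; column 5 has {alpha,beta,gamma,delta,epsilon}, so it must be zeta.
(r3,c1): row 3 has {beta,delta,epsilon,zeta}; column 1 has {beta,gamma,zeta}, so it must be alpha.
(r3,c3): row 3 has {alpha,beta,delta,epsilon,zeta}; column 3 has {beta,delta,epsilon,zeta}, so it must be gamma.
(r1,c1): row 1 has {beta,gamma,delta,zeta}; column 1 has {alpha,beta,gamma,zeta}, so it must be epsilon.
(r1,c3): row 1 has {beta,gamma,delta,epsilon,zeta}; column 3 has {beta,gamma,delta,epsilon,zeta}, so it must be alpha.
(r2,c1): row 2 has {alpha,beta,gamma,epsilon,zeta}; column 1 has {alpha,beta,gamma,epsilon,zeta}, so it must be delta.

epsilon zeta alpha delta beta gamma / delta gamma epsilon alpha zeta beta / alpha epsilon gamma beta delta zeta / zeta delta beta gamma epsilon alpha / gamma beta delta zeta alpha epsilon / beta alpha zeta epsilon gamma delta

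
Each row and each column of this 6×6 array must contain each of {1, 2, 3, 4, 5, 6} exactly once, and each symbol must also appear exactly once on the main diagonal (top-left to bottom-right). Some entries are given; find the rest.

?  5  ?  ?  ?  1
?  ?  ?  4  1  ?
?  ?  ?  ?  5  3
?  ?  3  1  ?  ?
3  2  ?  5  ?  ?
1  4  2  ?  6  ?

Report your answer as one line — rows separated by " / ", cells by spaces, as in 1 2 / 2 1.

2 5 4 6 3 1 / 6 3 5 4 1 2 / 4 1 6 2 5 3 / 5 6 3 1 2 4 / 3 2 1 5 4 6 / 1 4 2 3 6 5

At row 4, column 2: row 4 has {1,3}; column 2 has {2,4,5}; that leaves 6.
At row 5, column 5: row 5 has {2,3,5}; column 5 has {1,5,6}; the diagonal has {1}; that leaves 4.
At row 5, column 6: row 5 has {2,3,4,5}; column 6 has {1,3}; that leaves 6.
At row 6, column 4: row 6 has {1,2,4,6}; column 4 has {1,4,5}; that leaves 3.
At row 6, column 6: row 6 has {1,2,3,4,6}; column 6 has {1,3,6}; the diagonal has {1,4}; that leaves 5.
At row 2, column 2: row 2 has {1,4}; column 2 has {2,4,5,6}; the diagonal has {1,4,5}; that leaves 3.
At row 2, column 6: row 2 has {1,3,4}; column 6 has {1,3,5,6}; that leaves 2.
At row 3, column 2: row 3 has {3,5}; column 2 has {2,3,4,5,6}; that leaves 1.
At row 3, column 3: row 3 has {1,3,5}; column 3 has {2,3}; the diagonal has {1,3,4,5}; that leaves 6.
At row 3, column 4: row 3 has {1,3,5,6}; column 4 has {1,3,4,5}; that leaves 2.
At row 4, column 5: row 4 has {1,3,6}; column 5 has {1,4,5,6}; that leaves 2.
At row 4, column 6: row 4 has {1,2,3,6}; column 6 has {1,2,3,5,6}; that leaves 4.
At row 5, column 3: row 5 has {2,3,4,5,6}; column 3 has {2,3,6}; that leaves 1.
At row 1, column 1: row 1 has {1,5}; column 1 has {1,3}; the diagonal has {1,3,4,5,6}; that leaves 2.
At row 1, column 3: row 1 has {1,2,5}; column 3 has {1,2,3,6}; that leaves 4.
At row 1, column 4: row 1 has {1,2,4,5}; column 4 has {1,2,3,4,5}; that leaves 6.
At row 1, column 5: row 1 has {1,2,4,5,6}; column 5 has {1,2,4,5,6}; that leaves 3.
At row 2, column 3: row 2 has {1,2,3,4}; column 3 has {1,2,3,4,6}; that leaves 5.
At row 3, column 1: row 3 has {1,2,3,5,6}; column 1 has {1,2,3}; that leaves 4.
At row 4, column 1: row 4 has {1,2,3,4,6}; column 1 has {1,2,3,4}; that leaves 5.
At row 2, column 1: row 2 has {1,2,3,4,5}; column 1 has {1,2,3,4,5}; that leaves 6.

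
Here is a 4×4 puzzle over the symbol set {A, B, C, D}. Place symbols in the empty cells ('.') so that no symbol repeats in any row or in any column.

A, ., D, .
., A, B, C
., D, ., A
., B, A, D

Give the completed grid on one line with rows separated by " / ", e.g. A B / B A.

Cell (r1,c2): row 1 has {A,D}; column 2 has {A,B,D} → C.
Cell (r1,c4): row 1 has {A,C,D}; column 4 has {A,C,D} → B.
Cell (r2,c1): row 2 has {A,B,C}; column 1 has {A} → D.
Cell (r3,c3): row 3 has {A,D}; column 3 has {A,B,D} → C.
Cell (r4,c1): row 4 has {A,B,D}; column 1 has {A,D} → C.
Cell (r3,c1): row 3 has {A,C,D}; column 1 has {A,C,D} → B.

A C D B / D A B C / B D C A / C B A D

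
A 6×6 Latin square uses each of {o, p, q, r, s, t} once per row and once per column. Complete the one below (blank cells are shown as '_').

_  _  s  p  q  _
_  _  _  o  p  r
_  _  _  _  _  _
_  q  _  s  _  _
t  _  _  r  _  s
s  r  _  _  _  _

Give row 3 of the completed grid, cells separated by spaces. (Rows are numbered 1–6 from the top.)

p o r t s q

(r2,c1) = q
(r2,c3) = t
(r5,c5) = o
(r6,c5) = t
(r2,c2) = s
(r4,c5) = r
(r5,c2) = p
(r5,c3) = q
(r6,c4) = q
(r3,c4) = t
(r3,c5) = s
(r3,c2) = o
(r1,c2) = t
(r1,c6) = o
(r6,c6) = p
(r1,c1) = r
(r3,c1) = p
(r3,c3) = r
(r3,c6) = q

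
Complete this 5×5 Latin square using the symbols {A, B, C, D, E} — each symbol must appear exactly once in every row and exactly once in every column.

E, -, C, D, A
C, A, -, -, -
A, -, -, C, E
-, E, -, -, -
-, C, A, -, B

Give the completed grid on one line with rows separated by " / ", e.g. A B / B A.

(r1,c2) = B
(r2,c5) = D
(r3,c2) = D
(r3,c3) = B
(r4,c3) = D
(r4,c5) = C
(r5,c1) = D
(r5,c4) = E
(r2,c3) = E
(r2,c4) = B
(r4,c1) = B
(r4,c4) = A

E B C D A / C A E B D / A D B C E / B E D A C / D C A E B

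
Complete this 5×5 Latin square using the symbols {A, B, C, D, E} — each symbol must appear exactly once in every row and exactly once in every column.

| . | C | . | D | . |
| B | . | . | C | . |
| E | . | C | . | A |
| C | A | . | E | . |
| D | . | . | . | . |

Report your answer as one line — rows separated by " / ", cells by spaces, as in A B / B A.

(r1,c1) = A
(r3,c4) = B
(r5,c4) = A
(r3,c2) = D
(r2,c2) = E
(r2,c5) = D
(r4,c5) = B
(r5,c2) = B
(r5,c3) = E
(r5,c5) = C
(r1,c3) = B
(r1,c5) = E
(r2,c3) = A
(r4,c3) = D

A C B D E / B E A C D / E D C B A / C A D E B / D B E A C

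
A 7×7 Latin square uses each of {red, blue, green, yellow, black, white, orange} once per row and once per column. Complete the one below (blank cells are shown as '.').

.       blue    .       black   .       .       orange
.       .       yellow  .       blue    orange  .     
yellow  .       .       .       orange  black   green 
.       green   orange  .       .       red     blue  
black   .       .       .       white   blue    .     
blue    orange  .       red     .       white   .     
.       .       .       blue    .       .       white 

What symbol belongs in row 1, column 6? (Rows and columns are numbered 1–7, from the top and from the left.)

Cell (r3,c4): row 3 has {green,yellow,black,orange}; column 4 has {red,blue,black} → white.
Cell (r4,c1): row 4 has {red,blue,green,orange}; column 1 has {blue,yellow,black} → white.
Cell (r4,c4): row 4 has {red,blue,green,white,orange}; column 4 has {red,blue,black,white} → yellow.
Cell (r4,c5): row 4 has {red,blue,green,yellow,white,orange}; column 5 has {blue,white,orange} → black.
Cell (r2,c4): row 2 has {blue,yellow,orange}; column 4 has {red,blue,yellow,black,white} → green.
Cell (r3,c2): row 3 has {green,yellow,black,white,orange}; column 2 has {blue,green,orange} → red.
Cell (r3,c3): row 3 has {red,green,yellow,black,white,orange}; column 3 has {yellow,orange} → blue.
Cell (r5,c2): row 5 has {blue,black,white}; column 2 has {red,blue,green,orange} → yellow.
Cell (r5,c4): row 5 has {blue,yellow,black,white}; column 4 has {red,blue,green,yellow,black,white} → orange.
Cell (r5,c7): row 5 has {blue,yellow,black,white,orange}; column 7 has {blue,green,white,orange} → red.
Cell (r7,c2): row 7 has {blue,white}; column 2 has {red,blue,green,yellow,orange} → black.
Cell (r2,c1): row 2 has {blue,green,yellow,orange}; column 1 has {blue,yellow,black,white} → red.
Cell (r2,c2): row 2 has {red,blue,green,yellow,orange}; column 2 has {red,blue,green,yellow,black,orange} → white.
Cell (r2,c7): row 2 has {red,blue,green,yellow,white,orange}; column 7 has {red,blue,green,white,orange} → black.
Cell (r5,c3): row 5 has {red,blue,yellow,black,white,orange}; column 3 has {blue,yellow,orange} → green.
Cell (r6,c3): row 6 has {red,blue,white,orange}; column 3 has {blue,green,yellow,orange} → black.
Cell (r6,c7): row 6 has {red,blue,black,white,orange}; column 7 has {red,blue,green,black,white,orange} → yellow.
Cell (r7,c3): row 7 has {blue,black,white}; column 3 has {blue,green,yellow,black,orange} → red.
Cell (r1,c1): row 1 has {blue,black,orange}; column 1 has {red,blue,yellow,black,white} → green.
Cell (r1,c3): row 1 has {blue,green,black,orange}; column 3 has {red,blue,green,yellow,black,orange} → white.
Cell (r1,c6): row 1 has {blue,green,black,white,orange}; column 6 has {red,blue,black,white,orange} → yellow.

yellow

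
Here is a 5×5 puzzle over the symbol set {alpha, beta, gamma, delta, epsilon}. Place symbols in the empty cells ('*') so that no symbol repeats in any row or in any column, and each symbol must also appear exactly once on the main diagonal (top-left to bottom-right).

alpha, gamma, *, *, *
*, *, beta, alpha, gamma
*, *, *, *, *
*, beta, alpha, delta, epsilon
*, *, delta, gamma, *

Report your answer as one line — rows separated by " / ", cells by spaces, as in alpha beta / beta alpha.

alpha gamma epsilon beta delta / delta epsilon beta alpha gamma / beta delta gamma epsilon alpha / gamma beta alpha delta epsilon / epsilon alpha delta gamma beta

(r1,c3) = epsilon
(r1,c4) = beta
(r1,c5) = delta
(r2,c2) = epsilon
(r3,c3) = gamma
(r3,c4) = epsilon
(r4,c1) = gamma
(r5,c2) = alpha
(r5,c5) = beta
(r2,c1) = delta
(r3,c1) = beta
(r3,c2) = delta
(r3,c5) = alpha
(r5,c1) = epsilon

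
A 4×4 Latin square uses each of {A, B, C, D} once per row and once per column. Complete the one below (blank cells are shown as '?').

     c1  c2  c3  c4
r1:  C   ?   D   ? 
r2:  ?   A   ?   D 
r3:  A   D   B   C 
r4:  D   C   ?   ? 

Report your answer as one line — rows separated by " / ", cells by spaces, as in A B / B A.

C B D A / B A C D / A D B C / D C A B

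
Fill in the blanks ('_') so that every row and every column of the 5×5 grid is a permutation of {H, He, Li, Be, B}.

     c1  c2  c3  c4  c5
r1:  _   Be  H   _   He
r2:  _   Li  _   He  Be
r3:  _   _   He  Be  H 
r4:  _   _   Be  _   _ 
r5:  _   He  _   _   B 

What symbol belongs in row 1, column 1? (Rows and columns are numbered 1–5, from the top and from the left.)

Cell (r2,c3): row 2 has {He,Li,Be}; column 3 has {H,He,Be} → B.
Cell (r3,c2): row 3 has {H,He,Be}; column 2 has {He,Li,Be} → B.
Cell (r4,c2): row 4 has {Be}; column 2 has {He,Li,Be,B} → H.
Cell (r4,c5): row 4 has {H,Be}; column 5 has {H,He,Be,B} → Li.
Cell (r5,c3): row 5 has {He,B}; column 3 has {H,He,Be,B} → Li.
Cell (r5,c4): row 5 has {He,Li,B}; column 4 has {He,Be} → H.
Cell (r2,c1): row 2 has {He,Li,Be,B}; column 1 is empty so far → H.
Cell (r3,c1): row 3 has {H,He,Be,B}; column 1 has {H} → Li.
Cell (r4,c4): row 4 has {H,Li,Be}; column 4 has {H,He,Be} → B.
Cell (r5,c1): row 5 has {H,He,Li,B}; column 1 has {H,Li} → Be.
Cell (r1,c1): row 1 has {H,He,Be}; column 1 has {H,Li,Be} → B.

B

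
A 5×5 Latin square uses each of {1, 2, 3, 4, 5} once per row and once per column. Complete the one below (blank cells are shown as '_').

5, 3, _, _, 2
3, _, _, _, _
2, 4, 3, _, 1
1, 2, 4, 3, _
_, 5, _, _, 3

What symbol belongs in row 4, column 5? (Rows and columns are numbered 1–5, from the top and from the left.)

5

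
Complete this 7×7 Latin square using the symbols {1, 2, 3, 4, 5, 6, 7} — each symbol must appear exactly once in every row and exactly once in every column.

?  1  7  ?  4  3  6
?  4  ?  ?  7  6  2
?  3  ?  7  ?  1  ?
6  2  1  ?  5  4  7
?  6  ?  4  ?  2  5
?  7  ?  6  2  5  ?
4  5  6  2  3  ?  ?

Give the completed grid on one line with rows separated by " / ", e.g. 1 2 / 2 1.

2 1 7 5 4 3 6 / 3 4 5 1 7 6 2 / 5 3 2 7 6 1 4 / 6 2 1 3 5 4 7 / 7 6 3 4 1 2 5 / 1 7 4 6 2 5 3 / 4 5 6 2 3 7 1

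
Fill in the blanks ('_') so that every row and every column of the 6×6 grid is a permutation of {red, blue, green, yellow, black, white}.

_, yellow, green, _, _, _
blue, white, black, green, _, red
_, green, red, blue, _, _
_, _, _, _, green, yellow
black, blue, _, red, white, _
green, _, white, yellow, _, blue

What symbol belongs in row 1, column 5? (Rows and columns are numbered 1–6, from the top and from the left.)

At row 2, column 5: row 2 has {red,blue,green,black,white}; column 5 has {green,white}; that leaves yellow.
At row 3, column 5: row 3 has {red,blue,green}; column 5 has {green,yellow,white}; that leaves black.
At row 3, column 6: row 3 has {red,blue,green,black}; column 6 has {red,blue,yellow}; that leaves white.
At row 4, column 3: row 4 has {green,yellow}; column 3 has {red,green,black,white}; that leaves blue.
At row 5, column 3: row 5 has {red,blue,black,white}; column 3 has {red,blue,green,black,white}; that leaves yellow.
At row 5, column 6: row 5 has {red,blue,yellow,black,white}; column 6 has {red,blue,yellow,white}; that leaves green.
At row 6, column 5: row 6 has {blue,green,yellow,white}; column 5 has {green,yellow,black,white}; that leaves red.
At row 1, column 5: row 1 has {green,yellow}; column 5 has {red,green,yellow,black,white}; that leaves blue.

blue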